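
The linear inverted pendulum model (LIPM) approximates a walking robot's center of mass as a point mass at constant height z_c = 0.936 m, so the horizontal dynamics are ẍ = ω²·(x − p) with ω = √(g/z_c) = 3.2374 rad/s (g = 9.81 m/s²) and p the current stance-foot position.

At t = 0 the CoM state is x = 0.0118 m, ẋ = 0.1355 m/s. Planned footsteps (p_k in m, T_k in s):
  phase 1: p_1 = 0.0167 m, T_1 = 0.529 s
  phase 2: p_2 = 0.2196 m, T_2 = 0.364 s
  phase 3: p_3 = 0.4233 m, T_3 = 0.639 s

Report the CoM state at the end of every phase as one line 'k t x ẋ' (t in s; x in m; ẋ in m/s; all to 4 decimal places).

1 0.5290 0.1149 0.3452
2 0.8930 0.1902 0.1155
3 1.5320 -0.3747 -2.4735

phase 1: p=0.0167, T=0.529, ωT=1.712585, cosh=2.861835, sinh=2.681436; start (x,ẋ)=(0.011800, 0.135500) → end (x,ẋ)=(0.114907, 0.345242)
phase 2: p=0.2196, T=0.364, ωT=1.178414, cosh=1.778491, sinh=1.470724; start (x,ẋ)=(0.114907, 0.345242) → end (x,ẋ)=(0.190246, 0.115535)
phase 3: p=0.4233, T=0.639, ωT=2.068699, cosh=4.020433, sinh=3.894083; start (x,ẋ)=(0.190246, 0.115535) → end (x,ẋ)=(-0.374709, -2.473545)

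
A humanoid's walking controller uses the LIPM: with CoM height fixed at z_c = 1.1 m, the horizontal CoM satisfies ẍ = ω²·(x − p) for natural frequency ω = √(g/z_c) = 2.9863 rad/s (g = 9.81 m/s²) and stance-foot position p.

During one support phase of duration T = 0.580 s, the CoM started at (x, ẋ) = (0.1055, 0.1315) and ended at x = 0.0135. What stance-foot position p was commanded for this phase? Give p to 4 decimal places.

ωT = 2.9863·0.580 = 1.732054; cosh(ωT) = 2.914586, sinh(ωT) = 2.737666
x(T) = p + (x₀−p)·cosh(ωT) + (ẋ₀/ω)·sinh(ωT) ⇒ p·(1 − cosh) = x(T) − x₀·cosh − (ẋ₀/ω)·sinh
numerator   = 0.0135 − (0.1055)·2.914586 − (0.1315/2.9863)·2.737666 = -0.414540
denominator = 1 − 2.914586 = -1.914586
p = -0.414540 / -1.914586 = 0.2165

p = 0.2165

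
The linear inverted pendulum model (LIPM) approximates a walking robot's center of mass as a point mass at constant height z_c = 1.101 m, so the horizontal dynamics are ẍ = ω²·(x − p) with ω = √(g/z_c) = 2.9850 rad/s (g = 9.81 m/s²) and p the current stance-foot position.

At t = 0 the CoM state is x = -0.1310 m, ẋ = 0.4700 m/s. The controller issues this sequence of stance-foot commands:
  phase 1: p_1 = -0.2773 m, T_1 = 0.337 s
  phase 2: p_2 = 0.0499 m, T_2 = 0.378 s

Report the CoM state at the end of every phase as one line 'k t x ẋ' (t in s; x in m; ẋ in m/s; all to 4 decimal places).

phase 1: p=-0.2773, T=0.337, ωT=1.005945, cosh=1.550095, sinh=1.184396; start (x,ẋ)=(-0.131000, 0.470000) → end (x,ẋ)=(0.135967, 1.245777)
phase 2: p=0.0499, T=0.378, ωT=1.128330, cosh=1.707032, sinh=1.383459; start (x,ẋ)=(0.135967, 1.245777) → end (x,ẋ)=(0.774199, 2.482003)

1 0.3370 0.1360 1.2458
2 0.7150 0.7742 2.4820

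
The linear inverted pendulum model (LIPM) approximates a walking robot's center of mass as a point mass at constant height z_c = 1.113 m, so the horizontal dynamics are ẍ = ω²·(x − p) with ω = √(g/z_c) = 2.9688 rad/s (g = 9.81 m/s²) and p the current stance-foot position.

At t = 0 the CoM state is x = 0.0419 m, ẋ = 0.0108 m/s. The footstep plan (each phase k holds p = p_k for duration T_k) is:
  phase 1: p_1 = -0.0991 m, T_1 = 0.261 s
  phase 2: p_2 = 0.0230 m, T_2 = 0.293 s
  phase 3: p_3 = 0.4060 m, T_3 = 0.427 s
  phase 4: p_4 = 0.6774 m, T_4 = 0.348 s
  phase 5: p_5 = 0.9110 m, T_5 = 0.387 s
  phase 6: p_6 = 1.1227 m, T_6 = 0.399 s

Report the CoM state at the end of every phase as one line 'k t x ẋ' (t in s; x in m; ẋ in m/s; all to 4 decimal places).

1 0.2610 0.0895 0.3720
2 0.5540 0.2396 0.7161
3 0.9810 0.4814 0.5646
4 1.3290 0.6005 0.1797
5 1.7160 0.4579 -0.9960
6 2.1150 -0.5627 -4.7046

phase 1: p=-0.0991, T=0.261, ωT=0.774857, cosh=1.315526, sinh=0.854756; start (x,ẋ)=(0.041900, 0.010800) → end (x,ẋ)=(0.089499, 0.372009)
phase 2: p=0.0230, T=0.293, ωT=0.869858, cosh=1.402792, sinh=0.983781; start (x,ẋ)=(0.089499, 0.372009) → end (x,ẋ)=(0.239558, 0.716070)
phase 3: p=0.4060, T=0.427, ωT=1.267678, cosh=1.917039, sinh=1.635554; start (x,ẋ)=(0.239558, 0.716070) → end (x,ẋ)=(0.481417, 0.564551)
phase 4: p=0.6774, T=0.348, ωT=1.033142, cosh=1.582884, sinh=1.226997; start (x,ẋ)=(0.481417, 0.564551) → end (x,ẋ)=(0.600509, 0.179708)
phase 5: p=0.9110, T=0.387, ωT=1.148926, cosh=1.735889, sinh=1.418912; start (x,ẋ)=(0.600509, 0.179708) → end (x,ẋ)=(0.457911, -0.995981)
phase 6: p=1.1227, T=0.399, ωT=1.184551, cosh=1.787551, sinh=1.481668; start (x,ẋ)=(0.457911, -0.995981) → end (x,ẋ)=(-0.562718, -4.704625)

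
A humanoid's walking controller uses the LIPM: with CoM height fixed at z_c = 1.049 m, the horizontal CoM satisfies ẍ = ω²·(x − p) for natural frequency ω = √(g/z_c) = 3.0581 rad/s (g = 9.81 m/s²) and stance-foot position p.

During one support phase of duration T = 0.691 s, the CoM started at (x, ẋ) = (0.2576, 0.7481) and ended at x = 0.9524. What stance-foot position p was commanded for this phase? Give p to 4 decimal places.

ωT = 3.0581·0.691 = 2.113147; cosh(ωT) = 4.197549, sinh(ωT) = 4.076692
x(T) = p + (x₀−p)·cosh(ωT) + (ẋ₀/ω)·sinh(ωT) ⇒ p·(1 − cosh) = x(T) − x₀·cosh − (ẋ₀/ω)·sinh
numerator   = 0.9524 − (0.2576)·4.197549 − (0.7481/3.0581)·4.076692 = -1.126166
denominator = 1 − 4.197549 = -3.197549
p = -1.126166 / -3.197549 = 0.3522

p = 0.3522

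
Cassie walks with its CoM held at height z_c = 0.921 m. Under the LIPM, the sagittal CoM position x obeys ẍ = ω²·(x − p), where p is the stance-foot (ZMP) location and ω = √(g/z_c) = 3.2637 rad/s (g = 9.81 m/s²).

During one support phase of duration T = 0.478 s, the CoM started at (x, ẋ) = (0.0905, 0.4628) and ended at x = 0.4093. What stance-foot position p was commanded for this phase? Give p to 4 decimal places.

ωT = 3.2637·0.478 = 1.560049; cosh(ωT) = 2.484589, sinh(ωT) = 2.274463
x(T) = p + (x₀−p)·cosh(ωT) + (ẋ₀/ω)·sinh(ωT) ⇒ p·(1 − cosh) = x(T) − x₀·cosh − (ẋ₀/ω)·sinh
numerator   = 0.4093 − (0.0905)·2.484589 − (0.4628/3.2637)·2.274463 = -0.138079
denominator = 1 − 2.484589 = -1.484589
p = -0.138079 / -1.484589 = 0.0930

p = 0.0930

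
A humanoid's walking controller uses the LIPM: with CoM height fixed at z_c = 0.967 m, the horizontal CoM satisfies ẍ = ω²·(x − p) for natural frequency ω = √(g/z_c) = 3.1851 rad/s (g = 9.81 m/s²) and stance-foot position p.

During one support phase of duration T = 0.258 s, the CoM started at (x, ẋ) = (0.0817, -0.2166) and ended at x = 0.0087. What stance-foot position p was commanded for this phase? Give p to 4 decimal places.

ωT = 3.1851·0.258 = 0.821756; cosh(ωT) = 1.357074, sinh(ωT) = 0.917415
x(T) = p + (x₀−p)·cosh(ωT) + (ẋ₀/ω)·sinh(ωT) ⇒ p·(1 − cosh) = x(T) − x₀·cosh − (ẋ₀/ω)·sinh
numerator   = 0.0087 − (0.0817)·1.357074 − (-0.2166/3.1851)·0.917415 = -0.039785
denominator = 1 − 1.357074 = -0.357074
p = -0.039785 / -0.357074 = 0.1114

p = 0.1114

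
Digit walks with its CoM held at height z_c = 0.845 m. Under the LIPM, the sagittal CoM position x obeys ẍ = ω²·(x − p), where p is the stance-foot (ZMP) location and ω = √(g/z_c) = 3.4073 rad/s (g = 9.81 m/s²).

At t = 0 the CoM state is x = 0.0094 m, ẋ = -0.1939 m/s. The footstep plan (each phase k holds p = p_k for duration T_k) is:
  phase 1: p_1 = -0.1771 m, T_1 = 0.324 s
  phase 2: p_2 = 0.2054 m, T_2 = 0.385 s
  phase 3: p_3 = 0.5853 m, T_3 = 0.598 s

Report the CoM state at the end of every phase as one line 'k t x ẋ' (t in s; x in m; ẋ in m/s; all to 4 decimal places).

1 0.3240 0.0587 0.5284
2 0.7090 0.1803 0.1914
3 1.3070 -0.7829 -4.4570

phase 1: p=-0.1771, T=0.324, ωT=1.103965, cosh=1.673828, sinh=1.342274; start (x,ẋ)=(0.009400, -0.193900) → end (x,ẋ)=(0.058684, 0.528408)
phase 2: p=0.2054, T=0.385, ωT=1.311811, cosh=1.991111, sinh=1.721779; start (x,ẋ)=(0.058684, 0.528408) → end (x,ẋ)=(0.180287, 0.191391)
phase 3: p=0.5853, T=0.598, ωT=2.037565, cosh=3.901127, sinh=3.770781; start (x,ẋ)=(0.180287, 0.191391) → end (x,ẋ)=(-0.782897, -4.457035)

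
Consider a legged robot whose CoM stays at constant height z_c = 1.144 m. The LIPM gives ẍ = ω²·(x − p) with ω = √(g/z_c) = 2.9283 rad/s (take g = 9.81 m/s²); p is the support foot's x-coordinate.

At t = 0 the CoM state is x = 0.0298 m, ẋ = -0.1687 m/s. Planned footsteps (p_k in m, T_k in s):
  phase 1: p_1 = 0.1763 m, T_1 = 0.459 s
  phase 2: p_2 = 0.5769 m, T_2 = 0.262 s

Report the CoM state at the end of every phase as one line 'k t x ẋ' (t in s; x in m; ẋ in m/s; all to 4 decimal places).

phase 1: p=0.1763, T=0.459, ωT=1.344090, cosh=2.047736, sinh=1.786959; start (x,ẋ)=(0.029800, -0.168700) → end (x,ẋ)=(-0.226640, -1.112051)
phase 2: p=0.5769, T=0.262, ωT=0.767215, cosh=1.309032, sinh=0.844727; start (x,ẋ)=(-0.226640, -1.112051) → end (x,ẋ)=(-0.795753, -3.443359)

1 0.4590 -0.2266 -1.1121
2 0.7210 -0.7958 -3.4434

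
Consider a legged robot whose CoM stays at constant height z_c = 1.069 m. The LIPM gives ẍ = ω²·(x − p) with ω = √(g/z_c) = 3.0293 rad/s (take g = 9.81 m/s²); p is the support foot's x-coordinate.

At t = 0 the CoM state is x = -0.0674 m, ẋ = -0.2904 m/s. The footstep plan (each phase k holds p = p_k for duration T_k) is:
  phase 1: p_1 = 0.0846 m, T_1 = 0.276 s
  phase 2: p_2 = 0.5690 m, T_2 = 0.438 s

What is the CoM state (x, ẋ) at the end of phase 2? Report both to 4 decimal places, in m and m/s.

x = -1.4891, ẋ = -5.8258

phase 1: p=0.0846, T=0.276, ωT=0.836087, cosh=1.370362, sinh=0.936959; start (x,ẋ)=(-0.067400, -0.290400) → end (x,ẋ)=(-0.213515, -0.829379)
phase 2: p=0.5690, T=0.438, ωT=1.326833, cosh=2.017203, sinh=1.751887; start (x,ẋ)=(-0.213515, -0.829379) → end (x,ẋ)=(-1.489133, -5.825827)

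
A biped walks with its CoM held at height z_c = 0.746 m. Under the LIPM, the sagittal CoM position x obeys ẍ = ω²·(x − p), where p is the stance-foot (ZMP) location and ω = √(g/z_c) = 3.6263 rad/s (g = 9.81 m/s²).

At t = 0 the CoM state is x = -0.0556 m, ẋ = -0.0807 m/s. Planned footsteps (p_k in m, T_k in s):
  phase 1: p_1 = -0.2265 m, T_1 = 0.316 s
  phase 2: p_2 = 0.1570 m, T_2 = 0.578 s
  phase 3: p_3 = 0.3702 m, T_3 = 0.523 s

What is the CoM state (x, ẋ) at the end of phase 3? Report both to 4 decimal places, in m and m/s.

x = 1.9181, ẋ = 5.7506

phase 1: p=-0.2265, T=0.316, ωT=1.145911, cosh=1.731620, sinh=1.413685; start (x,ẋ)=(-0.055600, -0.080700) → end (x,ẋ)=(0.037973, 0.736368)
phase 2: p=0.1570, T=0.578, ωT=2.096001, cosh=4.128264, sinh=4.005317; start (x,ẋ)=(0.037973, 0.736368) → end (x,ẋ)=(0.478960, 1.311124)
phase 3: p=0.3702, T=0.523, ωT=1.896555, cosh=3.406493, sinh=3.256408; start (x,ẋ)=(0.478960, 1.311124) → end (x,ẋ)=(1.918075, 5.750646)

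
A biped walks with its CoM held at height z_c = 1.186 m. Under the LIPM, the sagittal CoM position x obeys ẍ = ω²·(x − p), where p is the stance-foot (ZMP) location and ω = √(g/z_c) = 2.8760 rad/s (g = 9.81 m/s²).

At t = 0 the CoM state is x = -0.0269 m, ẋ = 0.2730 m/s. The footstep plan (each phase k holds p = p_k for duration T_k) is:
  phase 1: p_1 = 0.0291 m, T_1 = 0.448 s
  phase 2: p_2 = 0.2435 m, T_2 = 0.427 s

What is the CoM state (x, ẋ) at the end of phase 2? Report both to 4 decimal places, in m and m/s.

phase 1: p=0.0291, T=0.448, ωT=1.288448, cosh=1.951426, sinh=1.675727; start (x,ẋ)=(-0.026900, 0.273000) → end (x,ẋ)=(0.078886, 0.262853)
phase 2: p=0.2435, T=0.427, ωT=1.228052, cosh=1.853717, sinh=1.560854; start (x,ẋ)=(0.078886, 0.262853) → end (x,ẋ)=(0.081007, -0.251699)

x = 0.0810, ẋ = -0.2517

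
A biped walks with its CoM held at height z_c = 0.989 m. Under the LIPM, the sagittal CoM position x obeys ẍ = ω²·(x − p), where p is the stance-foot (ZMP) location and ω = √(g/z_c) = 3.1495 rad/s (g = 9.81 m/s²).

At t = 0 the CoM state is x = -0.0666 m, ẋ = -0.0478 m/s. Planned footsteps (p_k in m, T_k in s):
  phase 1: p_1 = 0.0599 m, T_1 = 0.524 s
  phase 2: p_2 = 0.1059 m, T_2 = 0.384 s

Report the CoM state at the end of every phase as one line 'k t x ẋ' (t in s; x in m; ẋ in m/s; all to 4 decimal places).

phase 1: p=0.0599, T=0.524, ωT=1.650338, cosh=2.700363, sinh=2.508378; start (x,ẋ)=(-0.066600, -0.047800) → end (x,ẋ)=(-0.319766, -1.128444)
phase 2: p=0.1059, T=0.384, ωT=1.209408, cosh=1.824937, sinh=1.526563; start (x,ẋ)=(-0.319766, -1.128444) → end (x,ẋ)=(-1.217870, -4.105902)

1 0.5240 -0.3198 -1.1284
2 0.9080 -1.2179 -4.1059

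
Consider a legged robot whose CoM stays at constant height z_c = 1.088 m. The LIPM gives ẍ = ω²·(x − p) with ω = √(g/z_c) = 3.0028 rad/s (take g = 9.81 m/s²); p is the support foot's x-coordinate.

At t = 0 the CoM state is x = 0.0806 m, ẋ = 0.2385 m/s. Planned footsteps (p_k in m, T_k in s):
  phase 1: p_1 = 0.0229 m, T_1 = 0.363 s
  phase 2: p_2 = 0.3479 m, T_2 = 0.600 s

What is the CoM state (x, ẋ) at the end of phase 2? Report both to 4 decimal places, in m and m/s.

x = 0.5715, ẋ = 0.8362

phase 1: p=0.0229, T=0.363, ωT=1.090016, cosh=1.655267, sinh=1.319056; start (x,ẋ)=(0.080600, 0.238500) → end (x,ẋ)=(0.223176, 0.623323)
phase 2: p=0.3479, T=0.600, ωT=1.801680, cosh=3.112420, sinh=2.947399; start (x,ẋ)=(0.223176, 0.623323) → end (x,ẋ)=(0.571529, 0.836180)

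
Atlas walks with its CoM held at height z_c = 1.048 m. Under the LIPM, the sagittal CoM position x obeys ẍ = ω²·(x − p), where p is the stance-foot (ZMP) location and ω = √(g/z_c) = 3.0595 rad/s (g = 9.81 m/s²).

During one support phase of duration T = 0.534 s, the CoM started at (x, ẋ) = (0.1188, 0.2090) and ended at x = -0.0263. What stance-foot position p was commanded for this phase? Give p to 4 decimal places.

ωT = 3.0595·0.534 = 1.633773; cosh(ωT) = 2.659180, sinh(ωT) = 2.463988
x(T) = p + (x₀−p)·cosh(ωT) + (ẋ₀/ω)·sinh(ωT) ⇒ p·(1 − cosh) = x(T) − x₀·cosh − (ẋ₀/ω)·sinh
numerator   = -0.0263 − (0.1188)·2.659180 − (0.2090/3.0595)·2.463988 = -0.510530
denominator = 1 − 2.659180 = -1.659180
p = -0.510530 / -1.659180 = 0.3077

p = 0.3077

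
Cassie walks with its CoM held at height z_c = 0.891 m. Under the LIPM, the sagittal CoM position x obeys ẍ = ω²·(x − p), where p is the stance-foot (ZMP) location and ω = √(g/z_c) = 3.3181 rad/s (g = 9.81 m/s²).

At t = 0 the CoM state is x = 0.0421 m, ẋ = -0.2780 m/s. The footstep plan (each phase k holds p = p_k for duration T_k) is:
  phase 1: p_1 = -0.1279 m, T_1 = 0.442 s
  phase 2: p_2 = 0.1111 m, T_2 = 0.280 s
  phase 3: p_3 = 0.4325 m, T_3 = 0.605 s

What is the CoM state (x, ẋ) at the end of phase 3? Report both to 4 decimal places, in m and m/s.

phase 1: p=-0.1279, T=0.442, ωT=1.466600, cosh=2.282591, sinh=2.051883; start (x,ẋ)=(0.042100, -0.278000) → end (x,ẋ)=(0.088228, 0.522859)
phase 2: p=0.1111, T=0.280, ωT=0.929068, cosh=1.463535, sinh=1.068613; start (x,ẋ)=(0.088228, 0.522859) → end (x,ẋ)=(0.246016, 0.684124)
phase 3: p=0.4325, T=0.605, ωT=2.007451, cosh=3.789322, sinh=3.654992; start (x,ẋ)=(0.246016, 0.684124) → end (x,ẋ)=(0.479435, 0.330753)

x = 0.4794, ẋ = 0.3308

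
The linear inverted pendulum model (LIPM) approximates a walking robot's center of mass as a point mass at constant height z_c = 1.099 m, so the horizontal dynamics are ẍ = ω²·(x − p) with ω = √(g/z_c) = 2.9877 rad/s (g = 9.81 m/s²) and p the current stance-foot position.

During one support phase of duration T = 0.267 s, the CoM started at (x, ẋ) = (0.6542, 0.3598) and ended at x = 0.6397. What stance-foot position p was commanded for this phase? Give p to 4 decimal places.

ωT = 2.9877·0.267 = 0.797716; cosh(ωT) = 1.335410, sinh(ωT) = 0.885053
x(T) = p + (x₀−p)·cosh(ωT) + (ẋ₀/ω)·sinh(ωT) ⇒ p·(1 − cosh) = x(T) − x₀·cosh − (ẋ₀/ω)·sinh
numerator   = 0.6397 − (0.6542)·1.335410 − (0.3598/2.9877)·0.885053 = -0.340510
denominator = 1 − 1.335410 = -0.335410
p = -0.340510 / -0.335410 = 1.0152

p = 1.0152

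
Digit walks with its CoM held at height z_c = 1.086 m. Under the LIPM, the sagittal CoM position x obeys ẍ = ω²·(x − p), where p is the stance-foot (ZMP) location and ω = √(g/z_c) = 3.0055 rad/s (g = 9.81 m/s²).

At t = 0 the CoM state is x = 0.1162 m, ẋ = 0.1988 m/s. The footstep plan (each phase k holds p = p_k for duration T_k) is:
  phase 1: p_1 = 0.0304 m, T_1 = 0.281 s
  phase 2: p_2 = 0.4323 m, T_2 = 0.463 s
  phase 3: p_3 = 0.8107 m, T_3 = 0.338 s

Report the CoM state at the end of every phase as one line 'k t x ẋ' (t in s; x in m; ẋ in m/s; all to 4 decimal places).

1 0.2810 0.2114 0.5186
2 0.7440 0.2862 -0.1450
3 1.0820 -0.0664 -2.1179

phase 1: p=0.0304, T=0.281, ωT=0.844546, cosh=1.378336, sinh=0.948584; start (x,ẋ)=(0.116200, 0.198800) → end (x,ẋ)=(0.211406, 0.518626)
phase 2: p=0.4323, T=0.463, ωT=1.391547, cosh=2.134877, sinh=1.886187; start (x,ẋ)=(0.211406, 0.518626) → end (x,ẋ)=(0.286196, -0.145032)
phase 3: p=0.8107, T=0.338, ωT=1.015859, cosh=1.561913, sinh=1.199822; start (x,ẋ)=(0.286196, -0.145032) → end (x,ẋ)=(-0.066427, -2.117920)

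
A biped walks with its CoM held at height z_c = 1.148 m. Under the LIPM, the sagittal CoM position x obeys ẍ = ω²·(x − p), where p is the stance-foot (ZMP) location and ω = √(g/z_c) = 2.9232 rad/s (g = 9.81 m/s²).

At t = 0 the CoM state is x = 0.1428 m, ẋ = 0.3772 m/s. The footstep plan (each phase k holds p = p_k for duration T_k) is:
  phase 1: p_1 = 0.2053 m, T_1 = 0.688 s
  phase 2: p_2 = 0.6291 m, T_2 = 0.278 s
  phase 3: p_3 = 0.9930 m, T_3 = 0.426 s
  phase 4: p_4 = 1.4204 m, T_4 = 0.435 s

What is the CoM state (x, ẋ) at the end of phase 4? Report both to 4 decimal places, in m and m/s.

phase 1: p=0.2053, T=0.688, ωT=2.011162, cosh=3.802912, sinh=3.669079; start (x,ẋ)=(0.142800, 0.377200) → end (x,ẋ)=(0.441064, 0.764118)
phase 2: p=0.6291, T=0.278, ωT=0.812650, cosh=1.348776, sinh=0.905096; start (x,ẋ)=(0.441064, 0.764118) → end (x,ẋ)=(0.612071, 0.533122)
phase 3: p=0.9930, T=0.426, ωT=1.245283, cosh=1.880889, sinh=1.593030; start (x,ẋ)=(0.612071, 0.533122) → end (x,ẋ)=(0.567046, -0.771145)
phase 4: p=1.4204, T=0.435, ωT=1.271592, cosh=1.923455, sinh=1.643071; start (x,ẋ)=(0.567046, -0.771145) → end (x,ẋ)=(-0.654433, -5.581943)

x = -0.6544, ẋ = -5.5819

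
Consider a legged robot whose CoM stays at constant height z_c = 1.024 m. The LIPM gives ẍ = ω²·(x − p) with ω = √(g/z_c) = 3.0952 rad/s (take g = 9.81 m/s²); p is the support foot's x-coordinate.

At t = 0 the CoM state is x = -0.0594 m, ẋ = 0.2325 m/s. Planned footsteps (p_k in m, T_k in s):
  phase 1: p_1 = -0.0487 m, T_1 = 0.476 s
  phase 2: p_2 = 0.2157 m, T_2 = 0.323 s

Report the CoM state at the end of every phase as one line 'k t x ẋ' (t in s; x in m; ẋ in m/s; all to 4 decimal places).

1 0.4760 0.0820 0.4655
2 0.7990 0.1861 0.2320

phase 1: p=-0.0487, T=0.476, ωT=1.473315, cosh=2.296421, sinh=2.067257; start (x,ẋ)=(-0.059400, 0.232500) → end (x,ẋ)=(0.082013, 0.465453)
phase 2: p=0.2157, T=0.323, ωT=0.999750, cosh=1.542786, sinh=1.174815; start (x,ẋ)=(0.082013, 0.465453) → end (x,ẋ)=(0.186117, 0.231970)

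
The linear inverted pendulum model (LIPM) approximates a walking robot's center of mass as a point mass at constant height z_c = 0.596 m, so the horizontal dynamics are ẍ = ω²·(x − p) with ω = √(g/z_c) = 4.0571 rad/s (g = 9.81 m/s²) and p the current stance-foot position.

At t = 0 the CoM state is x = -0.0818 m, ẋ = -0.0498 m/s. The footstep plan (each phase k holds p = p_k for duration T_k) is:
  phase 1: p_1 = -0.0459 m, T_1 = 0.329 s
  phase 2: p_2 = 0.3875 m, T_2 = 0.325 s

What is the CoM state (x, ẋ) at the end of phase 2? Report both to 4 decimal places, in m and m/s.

phase 1: p=-0.0459, T=0.329, ωT=1.334786, cosh=2.031198, sinh=1.767984; start (x,ẋ)=(-0.081800, -0.049800) → end (x,ẋ)=(-0.140522, -0.358660)
phase 2: p=0.3875, T=0.325, ωT=1.318558, cosh=2.002773, sinh=1.735252; start (x,ẋ)=(-0.140522, -0.358660) → end (x,ẋ)=(-0.823409, -4.435636)

x = -0.8234, ẋ = -4.4356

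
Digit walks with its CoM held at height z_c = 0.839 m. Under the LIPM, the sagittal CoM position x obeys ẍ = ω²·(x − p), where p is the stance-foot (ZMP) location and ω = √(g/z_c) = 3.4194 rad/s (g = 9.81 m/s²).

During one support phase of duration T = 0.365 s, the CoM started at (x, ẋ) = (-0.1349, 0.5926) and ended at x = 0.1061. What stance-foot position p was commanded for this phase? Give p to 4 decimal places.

ωT = 3.4194·0.365 = 1.248081; cosh(ωT) = 1.885353, sinh(ωT) = 1.598298
x(T) = p + (x₀−p)·cosh(ωT) + (ẋ₀/ω)·sinh(ωT) ⇒ p·(1 − cosh) = x(T) − x₀·cosh − (ẋ₀/ω)·sinh
numerator   = 0.1061 − (-0.1349)·1.885353 − (0.5926/3.4194)·1.598298 = 0.083441
denominator = 1 − 1.885353 = -0.885353
p = 0.083441 / -0.885353 = -0.0942

p = -0.0942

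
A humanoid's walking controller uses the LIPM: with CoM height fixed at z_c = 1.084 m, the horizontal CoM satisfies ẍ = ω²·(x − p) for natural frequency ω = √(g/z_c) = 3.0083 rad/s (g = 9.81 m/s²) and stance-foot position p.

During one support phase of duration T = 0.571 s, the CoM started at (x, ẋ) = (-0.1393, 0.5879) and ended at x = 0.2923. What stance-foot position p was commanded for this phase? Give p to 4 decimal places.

ωT = 3.0083·0.571 = 1.717739; cosh(ωT) = 2.875695, sinh(ωT) = 2.696223
x(T) = p + (x₀−p)·cosh(ωT) + (ẋ₀/ω)·sinh(ωT) ⇒ p·(1 − cosh) = x(T) − x₀·cosh − (ẋ₀/ω)·sinh
numerator   = 0.2923 − (-0.1393)·2.875695 − (0.5879/3.0083)·2.696223 = 0.165972
denominator = 1 − 2.875695 = -1.875695
p = 0.165972 / -1.875695 = -0.0885

p = -0.0885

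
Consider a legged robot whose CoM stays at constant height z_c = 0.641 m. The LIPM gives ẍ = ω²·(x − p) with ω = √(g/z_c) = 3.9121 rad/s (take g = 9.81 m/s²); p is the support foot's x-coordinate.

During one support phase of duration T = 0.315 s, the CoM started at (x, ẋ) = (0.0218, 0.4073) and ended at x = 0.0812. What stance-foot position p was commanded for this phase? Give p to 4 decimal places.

ωT = 3.9121·0.315 = 1.232312; cosh(ωT) = 1.860382, sinh(ωT) = 1.568765
x(T) = p + (x₀−p)·cosh(ωT) + (ẋ₀/ω)·sinh(ωT) ⇒ p·(1 − cosh) = x(T) − x₀·cosh − (ẋ₀/ω)·sinh
numerator   = 0.0812 − (0.0218)·1.860382 − (0.4073/3.9121)·1.568765 = -0.122685
denominator = 1 − 1.860382 = -0.860382
p = -0.122685 / -0.860382 = 0.1426

p = 0.1426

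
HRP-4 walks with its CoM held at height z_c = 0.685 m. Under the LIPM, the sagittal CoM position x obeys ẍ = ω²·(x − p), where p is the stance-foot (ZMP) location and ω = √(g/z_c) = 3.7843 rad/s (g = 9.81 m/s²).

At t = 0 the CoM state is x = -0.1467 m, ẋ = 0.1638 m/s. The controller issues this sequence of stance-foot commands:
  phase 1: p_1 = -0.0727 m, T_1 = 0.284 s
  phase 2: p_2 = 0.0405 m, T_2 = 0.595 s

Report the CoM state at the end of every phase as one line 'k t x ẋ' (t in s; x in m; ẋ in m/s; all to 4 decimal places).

phase 1: p=-0.0727, T=0.284, ωT=1.074741, cosh=1.635310, sinh=1.293924; start (x,ẋ)=(-0.146700, 0.163800) → end (x,ẋ)=(-0.137707, -0.094484)
phase 2: p=0.0405, T=0.595, ωT=2.251659, cosh=4.804354, sinh=4.699130; start (x,ẋ)=(-0.137707, -0.094484) → end (x,ẋ)=(-0.932993, -3.622970)

1 0.2840 -0.1377 -0.0945
2 0.8790 -0.9330 -3.6230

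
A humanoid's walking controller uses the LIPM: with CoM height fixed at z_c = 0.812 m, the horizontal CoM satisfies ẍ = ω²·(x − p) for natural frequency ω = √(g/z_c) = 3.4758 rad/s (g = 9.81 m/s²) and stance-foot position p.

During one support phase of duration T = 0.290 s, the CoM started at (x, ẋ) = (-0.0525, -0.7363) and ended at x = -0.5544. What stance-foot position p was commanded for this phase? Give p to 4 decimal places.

ωT = 3.4758·0.290 = 1.007982; cosh(ωT) = 1.552510, sinh(ωT) = 1.187556
x(T) = p + (x₀−p)·cosh(ωT) + (ẋ₀/ω)·sinh(ωT) ⇒ p·(1 − cosh) = x(T) − x₀·cosh − (ẋ₀/ω)·sinh
numerator   = -0.5544 − (-0.0525)·1.552510 − (-0.7363/3.4758)·1.187556 = -0.221326
denominator = 1 − 1.552510 = -0.552510
p = -0.221326 / -0.552510 = 0.4006

p = 0.4006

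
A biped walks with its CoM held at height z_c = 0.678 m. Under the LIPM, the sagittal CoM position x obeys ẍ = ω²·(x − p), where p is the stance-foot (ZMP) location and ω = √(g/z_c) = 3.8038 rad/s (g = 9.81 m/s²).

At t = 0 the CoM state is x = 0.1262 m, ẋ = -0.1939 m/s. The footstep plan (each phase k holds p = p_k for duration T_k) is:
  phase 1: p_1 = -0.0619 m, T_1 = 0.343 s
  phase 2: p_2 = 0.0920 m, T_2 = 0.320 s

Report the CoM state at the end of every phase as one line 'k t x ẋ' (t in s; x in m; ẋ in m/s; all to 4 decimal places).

1 0.3430 0.2233 0.8381
2 0.6630 0.6727 2.3090

phase 1: p=-0.0619, T=0.343, ωT=1.304703, cosh=1.978924, sinh=1.707671; start (x,ẋ)=(0.126200, -0.193900) → end (x,ẋ)=(0.223287, 0.838116)
phase 2: p=0.0920, T=0.320, ωT=1.217216, cosh=1.836912, sinh=1.540859; start (x,ẋ)=(0.223287, 0.838116) → end (x,ẋ)=(0.672669, 2.309032)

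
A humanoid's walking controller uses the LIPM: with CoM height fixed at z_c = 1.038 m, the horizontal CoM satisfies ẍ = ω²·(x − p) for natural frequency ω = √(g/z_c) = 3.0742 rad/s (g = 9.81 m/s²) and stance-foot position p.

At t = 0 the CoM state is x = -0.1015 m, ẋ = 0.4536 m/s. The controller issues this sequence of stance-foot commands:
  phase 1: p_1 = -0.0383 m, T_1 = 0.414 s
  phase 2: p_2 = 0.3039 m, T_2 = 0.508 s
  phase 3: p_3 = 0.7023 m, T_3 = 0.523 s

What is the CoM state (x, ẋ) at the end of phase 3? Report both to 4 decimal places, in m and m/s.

x = -0.8285, ẋ = -4.4088

phase 1: p=-0.0383, T=0.414, ωT=1.272719, cosh=1.925308, sinh=1.645239; start (x,ẋ)=(-0.101500, 0.453600) → end (x,ẋ)=(0.082776, 0.553667)
phase 2: p=0.3039, T=0.508, ωT=1.561694, cosh=2.488334, sinh=2.278554; start (x,ẋ)=(0.082776, 0.553667) → end (x,ẋ)=(0.164041, -0.171201)
phase 3: p=0.7023, T=0.523, ωT=1.607807, cosh=2.596088, sinh=2.395762; start (x,ẋ)=(0.164041, -0.171201) → end (x,ẋ)=(-0.828487, -4.408758)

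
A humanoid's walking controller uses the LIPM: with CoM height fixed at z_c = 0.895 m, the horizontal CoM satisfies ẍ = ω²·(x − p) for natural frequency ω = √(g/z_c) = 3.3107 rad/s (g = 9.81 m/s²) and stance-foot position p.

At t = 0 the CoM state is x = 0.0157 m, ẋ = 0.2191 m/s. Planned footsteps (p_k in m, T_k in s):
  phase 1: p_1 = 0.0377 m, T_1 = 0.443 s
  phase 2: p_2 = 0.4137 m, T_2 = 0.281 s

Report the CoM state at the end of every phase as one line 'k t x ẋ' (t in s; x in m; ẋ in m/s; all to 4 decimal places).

1 0.4430 0.1233 0.3507
2 0.7240 0.1017 -0.5155

phase 1: p=0.0377, T=0.443, ωT=1.466640, cosh=2.282673, sinh=2.051974; start (x,ẋ)=(0.015700, 0.219100) → end (x,ẋ)=(0.123279, 0.350677)
phase 2: p=0.4137, T=0.281, ωT=0.930307, cosh=1.464860, sinh=1.070427; start (x,ẋ)=(0.123279, 0.350677) → end (x,ẋ)=(0.101657, -0.515517)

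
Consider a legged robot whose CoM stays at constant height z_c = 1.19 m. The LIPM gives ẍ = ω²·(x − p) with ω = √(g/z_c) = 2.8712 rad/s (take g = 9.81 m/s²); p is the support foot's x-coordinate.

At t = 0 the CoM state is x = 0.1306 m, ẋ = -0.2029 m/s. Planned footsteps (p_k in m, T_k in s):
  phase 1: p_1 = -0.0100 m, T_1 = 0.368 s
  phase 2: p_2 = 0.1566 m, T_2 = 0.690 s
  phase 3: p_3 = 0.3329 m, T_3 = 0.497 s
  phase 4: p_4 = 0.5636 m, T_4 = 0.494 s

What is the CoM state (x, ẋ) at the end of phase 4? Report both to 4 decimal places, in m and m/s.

x = 0.6934, ẋ = 0.5645

phase 1: p=-0.0100, T=0.368, ωT=1.056602, cosh=1.612107, sinh=1.264472; start (x,ẋ)=(0.130600, -0.202900) → end (x,ẋ)=(0.127305, 0.183359)
phase 2: p=0.1566, T=0.690, ωT=1.981128, cosh=3.694415, sinh=3.556502; start (x,ẋ)=(0.127305, 0.183359) → end (x,ẋ)=(0.275497, 0.378265)
phase 3: p=0.3329, T=0.497, ωT=1.426986, cosh=2.203078, sinh=1.963047; start (x,ẋ)=(0.275497, 0.378265) → end (x,ẋ)=(0.465057, 0.509806)
phase 4: p=0.5636, T=0.494, ωT=1.418373, cosh=2.186251, sinh=1.944143; start (x,ẋ)=(0.465057, 0.509806) → end (x,ẋ)=(0.693360, 0.564496)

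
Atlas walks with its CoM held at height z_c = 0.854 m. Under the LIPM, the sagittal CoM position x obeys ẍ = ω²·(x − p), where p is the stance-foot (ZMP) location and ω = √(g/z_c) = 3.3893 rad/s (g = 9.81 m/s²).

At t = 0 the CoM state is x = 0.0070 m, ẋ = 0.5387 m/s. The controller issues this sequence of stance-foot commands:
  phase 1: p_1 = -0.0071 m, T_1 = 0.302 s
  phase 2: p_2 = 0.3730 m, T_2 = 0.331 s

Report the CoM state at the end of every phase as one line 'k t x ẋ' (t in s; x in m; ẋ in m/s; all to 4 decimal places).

phase 1: p=-0.0071, T=0.302, ωT=1.023569, cosh=1.571210, sinh=1.211899; start (x,ẋ)=(0.007000, 0.538700) → end (x,ẋ)=(0.207675, 0.904326)
phase 2: p=0.3730, T=0.331, ωT=1.121858, cosh=1.698114, sinh=1.372440; start (x,ẋ)=(0.207675, 0.904326) → end (x,ẋ)=(0.458451, 0.766622)

1 0.3020 0.2077 0.9043
2 0.6330 0.4585 0.7666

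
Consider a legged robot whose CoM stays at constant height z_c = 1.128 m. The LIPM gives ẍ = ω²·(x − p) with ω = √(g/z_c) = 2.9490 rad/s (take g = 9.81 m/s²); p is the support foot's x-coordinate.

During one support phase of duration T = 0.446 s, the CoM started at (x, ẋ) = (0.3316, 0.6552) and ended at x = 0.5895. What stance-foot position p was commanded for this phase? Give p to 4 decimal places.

p = 0.4581

ωT = 2.9490·0.446 = 1.315254; cosh(ωT) = 1.997052, sinh(ωT) = 1.728646
x(T) = p + (x₀−p)·cosh(ωT) + (ẋ₀/ω)·sinh(ωT) ⇒ p·(1 − cosh) = x(T) − x₀·cosh − (ẋ₀/ω)·sinh
numerator   = 0.5895 − (0.3316)·1.997052 − (0.6552/2.9490)·1.728646 = -0.456788
denominator = 1 − 1.997052 = -0.997052
p = -0.456788 / -0.997052 = 0.4581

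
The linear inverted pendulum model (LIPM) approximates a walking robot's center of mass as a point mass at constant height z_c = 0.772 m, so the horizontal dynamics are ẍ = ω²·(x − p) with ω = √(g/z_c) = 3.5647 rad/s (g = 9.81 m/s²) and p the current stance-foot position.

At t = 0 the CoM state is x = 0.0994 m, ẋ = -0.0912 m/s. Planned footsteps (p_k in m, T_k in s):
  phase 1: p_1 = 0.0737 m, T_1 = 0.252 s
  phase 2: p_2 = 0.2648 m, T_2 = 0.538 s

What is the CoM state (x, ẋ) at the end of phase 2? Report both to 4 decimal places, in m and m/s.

x = -0.3971, ẋ = -2.2702

phase 1: p=0.0737, T=0.252, ωT=0.898304, cosh=1.431348, sinh=1.024088; start (x,ẋ)=(0.099400, -0.091200) → end (x,ẋ)=(0.084285, -0.036719)
phase 2: p=0.2648, T=0.538, ωT=1.917809, cosh=3.476478, sinh=3.329549; start (x,ẋ)=(0.084285, -0.036719) → end (x,ẋ)=(-0.397053, -2.270157)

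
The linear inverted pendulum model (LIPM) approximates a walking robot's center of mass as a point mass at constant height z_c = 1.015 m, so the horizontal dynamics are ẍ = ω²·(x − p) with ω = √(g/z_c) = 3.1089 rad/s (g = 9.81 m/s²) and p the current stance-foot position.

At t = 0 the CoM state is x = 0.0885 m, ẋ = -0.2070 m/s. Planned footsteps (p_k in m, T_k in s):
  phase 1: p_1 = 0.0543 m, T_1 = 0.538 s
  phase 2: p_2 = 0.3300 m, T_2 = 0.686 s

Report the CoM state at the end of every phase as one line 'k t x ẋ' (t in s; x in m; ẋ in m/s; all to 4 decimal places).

1 0.5380 -0.0225 -0.2975
2 1.2240 -1.5760 -5.8309

phase 1: p=0.0543, T=0.538, ωT=1.672588, cosh=2.756848, sinh=2.569087; start (x,ẋ)=(0.088500, -0.207000) → end (x,ẋ)=(-0.022473, -0.297511)
phase 2: p=0.3300, T=0.686, ωT=2.132705, cosh=4.278090, sinh=4.159573; start (x,ẋ)=(-0.022473, -0.297511) → end (x,ẋ)=(-1.575970, -5.830858)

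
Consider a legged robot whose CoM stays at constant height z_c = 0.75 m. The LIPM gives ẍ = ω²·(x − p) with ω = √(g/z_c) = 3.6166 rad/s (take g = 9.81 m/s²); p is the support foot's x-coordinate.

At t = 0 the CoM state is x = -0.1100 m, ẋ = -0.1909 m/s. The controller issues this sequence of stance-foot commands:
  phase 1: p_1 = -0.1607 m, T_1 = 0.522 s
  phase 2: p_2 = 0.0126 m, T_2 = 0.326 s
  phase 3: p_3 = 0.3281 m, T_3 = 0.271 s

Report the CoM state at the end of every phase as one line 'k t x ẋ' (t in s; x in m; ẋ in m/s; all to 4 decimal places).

1 0.5220 -0.1598 -0.0532
2 0.8480 -0.3157 -1.0121
3 1.1190 -0.9709 -4.2039

phase 1: p=-0.1607, T=0.522, ωT=1.887865, cosh=3.378324, sinh=3.226929; start (x,ẋ)=(-0.110000, -0.190900) → end (x,ẋ)=(-0.159750, -0.053227)
phase 2: p=0.0126, T=0.326, ωT=1.179012, cosh=1.779371, sinh=1.471788; start (x,ẋ)=(-0.159750, -0.053227) → end (x,ẋ)=(-0.315736, -1.012110)
phase 3: p=0.3281, T=0.271, ωT=0.980099, cosh=1.519997, sinh=1.144722; start (x,ẋ)=(-0.315736, -1.012110) → end (x,ẋ)=(-0.970881, -4.203887)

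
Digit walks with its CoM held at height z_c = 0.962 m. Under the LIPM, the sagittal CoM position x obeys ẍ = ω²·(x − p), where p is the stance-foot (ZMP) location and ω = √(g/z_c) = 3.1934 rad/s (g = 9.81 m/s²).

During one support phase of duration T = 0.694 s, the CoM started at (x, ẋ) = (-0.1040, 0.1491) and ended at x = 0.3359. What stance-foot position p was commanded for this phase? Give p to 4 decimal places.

ωT = 3.1934·0.694 = 2.216220; cosh(ωT) = 4.640805, sinh(ωT) = 4.531784
x(T) = p + (x₀−p)·cosh(ωT) + (ẋ₀/ω)·sinh(ωT) ⇒ p·(1 − cosh) = x(T) − x₀·cosh − (ẋ₀/ω)·sinh
numerator   = 0.3359 − (-0.1040)·4.640805 − (0.1491/3.1934)·4.531784 = 0.606954
denominator = 1 − 4.640805 = -3.640805
p = 0.606954 / -3.640805 = -0.1667

p = -0.1667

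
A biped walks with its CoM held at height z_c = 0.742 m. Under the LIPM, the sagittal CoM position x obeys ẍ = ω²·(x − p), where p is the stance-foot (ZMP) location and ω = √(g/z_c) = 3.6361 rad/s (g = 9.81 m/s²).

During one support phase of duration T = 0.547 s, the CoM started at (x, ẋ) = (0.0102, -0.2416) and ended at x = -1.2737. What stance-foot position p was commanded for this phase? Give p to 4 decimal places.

p = 0.3943

ωT = 3.6361·0.547 = 1.988947; cosh(ωT) = 3.722336, sinh(ωT) = 3.585496
x(T) = p + (x₀−p)·cosh(ωT) + (ẋ₀/ω)·sinh(ωT) ⇒ p·(1 − cosh) = x(T) − x₀·cosh − (ẋ₀/ω)·sinh
numerator   = -1.2737 − (0.0102)·3.722336 − (-0.2416/3.6361)·3.585496 = -1.073430
denominator = 1 − 3.722336 = -2.722336
p = -1.073430 / -2.722336 = 0.3943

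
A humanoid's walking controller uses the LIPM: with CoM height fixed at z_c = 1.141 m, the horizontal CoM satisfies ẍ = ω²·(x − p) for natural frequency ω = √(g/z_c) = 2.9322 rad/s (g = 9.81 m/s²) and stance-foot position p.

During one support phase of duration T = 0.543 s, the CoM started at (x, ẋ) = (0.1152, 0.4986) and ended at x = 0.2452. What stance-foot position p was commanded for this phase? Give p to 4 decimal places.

p = 0.2887

ωT = 2.9322·0.543 = 1.592185; cosh(ωT) = 2.558977, sinh(ωT) = 2.355496
x(T) = p + (x₀−p)·cosh(ωT) + (ẋ₀/ω)·sinh(ωT) ⇒ p·(1 − cosh) = x(T) − x₀·cosh − (ẋ₀/ω)·sinh
numerator   = 0.2452 − (0.1152)·2.558977 − (0.4986/2.9322)·2.355496 = -0.450130
denominator = 1 − 2.558977 = -1.558977
p = -0.450130 / -1.558977 = 0.2887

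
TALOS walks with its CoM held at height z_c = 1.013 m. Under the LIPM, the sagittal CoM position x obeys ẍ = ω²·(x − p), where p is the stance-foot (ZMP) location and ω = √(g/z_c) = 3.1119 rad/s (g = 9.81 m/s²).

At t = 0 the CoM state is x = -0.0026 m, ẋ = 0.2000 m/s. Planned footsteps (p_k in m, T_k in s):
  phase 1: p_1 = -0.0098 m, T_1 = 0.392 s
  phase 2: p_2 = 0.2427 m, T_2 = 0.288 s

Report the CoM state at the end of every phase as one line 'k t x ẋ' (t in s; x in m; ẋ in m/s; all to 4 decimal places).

1 0.3920 0.1028 0.4028
2 0.6800 0.1749 0.1312

phase 1: p=-0.0098, T=0.392, ωT=1.219865, cosh=1.841000, sinh=1.545730; start (x,ẋ)=(-0.002600, 0.200000) → end (x,ẋ)=(0.102798, 0.402833)
phase 2: p=0.2427, T=0.288, ωT=0.896227, cosh=1.429224, sinh=1.021117; start (x,ẋ)=(0.102798, 0.402833) → end (x,ẋ)=(0.174932, 0.131185)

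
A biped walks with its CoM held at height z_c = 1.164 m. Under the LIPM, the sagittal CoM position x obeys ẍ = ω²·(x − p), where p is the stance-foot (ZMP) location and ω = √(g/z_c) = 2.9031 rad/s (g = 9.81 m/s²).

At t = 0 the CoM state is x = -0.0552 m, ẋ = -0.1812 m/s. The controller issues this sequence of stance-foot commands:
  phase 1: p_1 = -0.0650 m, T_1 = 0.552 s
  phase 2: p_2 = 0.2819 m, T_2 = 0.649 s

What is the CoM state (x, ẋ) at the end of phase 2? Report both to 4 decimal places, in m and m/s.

phase 1: p=-0.0650, T=0.552, ωT=1.602511, cosh=2.583438, sinh=2.382048; start (x,ẋ)=(-0.055200, -0.181200) → end (x,ẋ)=(-0.188360, -0.400349)
phase 2: p=0.2819, T=0.649, ωT=1.884112, cosh=3.366236, sinh=3.214272; start (x,ẋ)=(-0.188360, -0.400349) → end (x,ẋ)=(-1.744368, -5.735833)

x = -1.7444, ẋ = -5.7358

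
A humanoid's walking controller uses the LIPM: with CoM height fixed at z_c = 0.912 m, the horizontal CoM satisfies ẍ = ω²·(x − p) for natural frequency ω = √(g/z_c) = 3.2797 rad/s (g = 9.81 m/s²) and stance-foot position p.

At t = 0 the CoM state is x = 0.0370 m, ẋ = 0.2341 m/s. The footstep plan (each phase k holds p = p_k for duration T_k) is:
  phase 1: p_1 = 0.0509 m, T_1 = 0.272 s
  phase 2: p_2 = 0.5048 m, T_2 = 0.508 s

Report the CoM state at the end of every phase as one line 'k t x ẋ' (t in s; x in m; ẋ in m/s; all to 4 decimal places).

phase 1: p=0.0509, T=0.272, ωT=0.892078, cosh=1.425000, sinh=1.015196; start (x,ẋ)=(0.037000, 0.234100) → end (x,ẋ)=(0.103556, 0.287312)
phase 2: p=0.5048, T=0.508, ωT=1.666088, cosh=2.740205, sinh=2.551220; start (x,ẋ)=(0.103556, 0.287312) → end (x,ẋ)=(-0.371197, -2.570013)

1 0.2720 0.1036 0.2873
2 0.7800 -0.3712 -2.5700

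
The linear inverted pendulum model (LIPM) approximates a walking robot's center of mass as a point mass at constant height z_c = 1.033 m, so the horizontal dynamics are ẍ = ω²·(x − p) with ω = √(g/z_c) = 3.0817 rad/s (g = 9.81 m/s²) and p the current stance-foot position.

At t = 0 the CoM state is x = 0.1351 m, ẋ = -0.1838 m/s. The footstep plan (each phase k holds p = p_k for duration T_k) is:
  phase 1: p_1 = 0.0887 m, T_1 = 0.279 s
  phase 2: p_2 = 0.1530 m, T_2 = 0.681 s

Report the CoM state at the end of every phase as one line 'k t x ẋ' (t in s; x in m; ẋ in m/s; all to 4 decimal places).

phase 1: p=0.0887, T=0.279, ωT=0.859794, cosh=1.392962, sinh=0.969713; start (x,ẋ)=(0.135100, -0.183800) → end (x,ẋ)=(0.095497, -0.117366)
phase 2: p=0.1530, T=0.681, ωT=2.098638, cosh=4.138838, sinh=4.016215; start (x,ẋ)=(0.095497, -0.117366) → end (x,ẋ)=(-0.237951, -1.197456)

1 0.2790 0.0955 -0.1174
2 0.9600 -0.2380 -1.1975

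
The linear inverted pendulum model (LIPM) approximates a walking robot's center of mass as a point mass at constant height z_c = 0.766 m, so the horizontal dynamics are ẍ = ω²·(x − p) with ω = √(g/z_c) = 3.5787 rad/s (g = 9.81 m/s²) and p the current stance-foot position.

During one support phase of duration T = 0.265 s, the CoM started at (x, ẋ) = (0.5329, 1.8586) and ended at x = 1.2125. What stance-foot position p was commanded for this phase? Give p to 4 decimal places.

ωT = 3.5787·0.265 = 0.948356; cosh(ωT) = 1.484419, sinh(ωT) = 1.097042
x(T) = p + (x₀−p)·cosh(ωT) + (ẋ₀/ω)·sinh(ωT) ⇒ p·(1 − cosh) = x(T) − x₀·cosh − (ẋ₀/ω)·sinh
numerator   = 1.2125 − (0.5329)·1.484419 − (1.8586/3.5787)·1.097042 = -0.148296
denominator = 1 − 1.484419 = -0.484419
p = -0.148296 / -0.484419 = 0.3061

p = 0.3061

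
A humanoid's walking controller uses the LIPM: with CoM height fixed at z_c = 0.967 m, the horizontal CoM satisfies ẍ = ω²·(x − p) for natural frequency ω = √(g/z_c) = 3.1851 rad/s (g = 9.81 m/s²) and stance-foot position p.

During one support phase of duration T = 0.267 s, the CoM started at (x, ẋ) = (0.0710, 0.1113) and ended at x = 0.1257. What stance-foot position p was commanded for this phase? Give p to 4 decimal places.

p = 0.0156

ωT = 3.1851·0.267 = 0.850422; cosh(ωT) = 1.383934, sinh(ωT) = 0.956699
x(T) = p + (x₀−p)·cosh(ωT) + (ẋ₀/ω)·sinh(ωT) ⇒ p·(1 − cosh) = x(T) − x₀·cosh − (ẋ₀/ω)·sinh
numerator   = 0.1257 − (0.0710)·1.383934 − (0.1113/3.1851)·0.956699 = -0.005990
denominator = 1 − 1.383934 = -0.383934
p = -0.005990 / -0.383934 = 0.0156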